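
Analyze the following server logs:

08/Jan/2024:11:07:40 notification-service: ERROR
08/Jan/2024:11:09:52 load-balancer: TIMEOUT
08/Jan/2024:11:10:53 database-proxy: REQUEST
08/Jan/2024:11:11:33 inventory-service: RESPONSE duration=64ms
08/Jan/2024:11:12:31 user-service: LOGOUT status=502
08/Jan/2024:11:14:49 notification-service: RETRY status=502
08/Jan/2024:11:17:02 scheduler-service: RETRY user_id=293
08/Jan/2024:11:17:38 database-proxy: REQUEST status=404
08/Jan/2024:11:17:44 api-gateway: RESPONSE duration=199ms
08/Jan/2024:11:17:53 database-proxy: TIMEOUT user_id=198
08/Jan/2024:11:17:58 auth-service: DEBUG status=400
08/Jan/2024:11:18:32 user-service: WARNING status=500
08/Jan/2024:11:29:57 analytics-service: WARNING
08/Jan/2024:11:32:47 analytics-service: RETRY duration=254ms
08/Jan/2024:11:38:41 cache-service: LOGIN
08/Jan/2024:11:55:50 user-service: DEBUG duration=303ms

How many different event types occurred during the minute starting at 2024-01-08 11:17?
5

To count unique event types:

1. Filter events in the minute starting at 2024-01-08 11:17
2. Extract event types from matching entries
3. Count unique types: 5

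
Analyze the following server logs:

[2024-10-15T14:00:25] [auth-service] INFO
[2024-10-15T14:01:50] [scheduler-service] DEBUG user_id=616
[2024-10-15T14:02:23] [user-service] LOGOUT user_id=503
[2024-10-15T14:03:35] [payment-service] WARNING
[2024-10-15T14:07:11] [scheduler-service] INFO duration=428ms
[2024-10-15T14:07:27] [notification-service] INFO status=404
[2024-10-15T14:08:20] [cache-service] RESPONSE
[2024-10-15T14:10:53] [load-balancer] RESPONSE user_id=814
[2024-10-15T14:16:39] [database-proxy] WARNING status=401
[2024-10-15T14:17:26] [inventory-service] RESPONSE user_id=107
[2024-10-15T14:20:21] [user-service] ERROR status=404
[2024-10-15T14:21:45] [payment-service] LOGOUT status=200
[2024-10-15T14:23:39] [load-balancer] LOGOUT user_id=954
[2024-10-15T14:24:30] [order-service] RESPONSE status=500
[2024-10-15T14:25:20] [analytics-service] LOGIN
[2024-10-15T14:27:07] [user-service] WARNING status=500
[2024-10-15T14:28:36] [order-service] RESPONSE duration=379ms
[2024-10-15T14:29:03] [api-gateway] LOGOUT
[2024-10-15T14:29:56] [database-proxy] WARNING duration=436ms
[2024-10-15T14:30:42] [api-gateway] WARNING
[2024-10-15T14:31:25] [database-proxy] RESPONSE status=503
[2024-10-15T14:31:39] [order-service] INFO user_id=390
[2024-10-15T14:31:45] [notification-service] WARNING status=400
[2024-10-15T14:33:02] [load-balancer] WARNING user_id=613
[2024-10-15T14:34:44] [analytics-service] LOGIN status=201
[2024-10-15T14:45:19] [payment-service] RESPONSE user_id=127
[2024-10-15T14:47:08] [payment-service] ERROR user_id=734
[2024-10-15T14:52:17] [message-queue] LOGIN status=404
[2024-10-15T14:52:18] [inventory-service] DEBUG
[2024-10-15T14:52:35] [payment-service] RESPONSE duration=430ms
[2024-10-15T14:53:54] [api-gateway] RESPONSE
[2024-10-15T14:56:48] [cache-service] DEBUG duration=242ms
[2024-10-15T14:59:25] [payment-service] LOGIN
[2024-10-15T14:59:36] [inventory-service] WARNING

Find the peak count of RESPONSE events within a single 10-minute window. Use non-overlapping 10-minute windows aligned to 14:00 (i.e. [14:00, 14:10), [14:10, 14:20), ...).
2

To find the burst window:

1. Divide the log period into non-overlapping 10-minute windows starting at 14:00
2. Count RESPONSE events in each window
3. Find the window with maximum count
4. Maximum events in a window: 2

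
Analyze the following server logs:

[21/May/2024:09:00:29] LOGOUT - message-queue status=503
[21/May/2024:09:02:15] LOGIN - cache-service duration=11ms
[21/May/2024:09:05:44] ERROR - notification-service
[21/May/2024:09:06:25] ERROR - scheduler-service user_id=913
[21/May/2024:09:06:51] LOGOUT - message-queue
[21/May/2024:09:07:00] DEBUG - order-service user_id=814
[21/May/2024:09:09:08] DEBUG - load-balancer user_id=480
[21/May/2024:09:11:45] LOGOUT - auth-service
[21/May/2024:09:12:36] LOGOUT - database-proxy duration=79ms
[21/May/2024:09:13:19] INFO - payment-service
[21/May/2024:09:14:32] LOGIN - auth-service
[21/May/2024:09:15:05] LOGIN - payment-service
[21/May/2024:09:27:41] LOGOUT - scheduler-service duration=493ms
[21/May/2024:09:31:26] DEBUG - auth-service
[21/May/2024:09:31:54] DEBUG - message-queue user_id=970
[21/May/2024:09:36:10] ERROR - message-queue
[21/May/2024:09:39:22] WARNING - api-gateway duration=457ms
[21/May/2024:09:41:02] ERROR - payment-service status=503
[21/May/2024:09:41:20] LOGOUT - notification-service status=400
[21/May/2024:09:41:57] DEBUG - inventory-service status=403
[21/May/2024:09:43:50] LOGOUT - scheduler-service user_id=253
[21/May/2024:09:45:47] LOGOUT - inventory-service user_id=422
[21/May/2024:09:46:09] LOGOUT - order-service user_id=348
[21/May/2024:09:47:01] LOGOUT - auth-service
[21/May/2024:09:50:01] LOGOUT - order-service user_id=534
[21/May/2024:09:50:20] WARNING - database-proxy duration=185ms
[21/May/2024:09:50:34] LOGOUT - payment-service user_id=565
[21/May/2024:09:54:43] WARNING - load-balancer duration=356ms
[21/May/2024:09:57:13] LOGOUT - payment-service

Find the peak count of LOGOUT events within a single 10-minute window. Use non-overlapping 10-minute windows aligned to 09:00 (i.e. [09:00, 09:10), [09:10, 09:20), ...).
5

To find the burst window:

1. Divide the log period into non-overlapping 10-minute windows starting at 09:00
2. Count LOGOUT events in each window
3. Find the window with maximum count
4. Maximum events in a window: 5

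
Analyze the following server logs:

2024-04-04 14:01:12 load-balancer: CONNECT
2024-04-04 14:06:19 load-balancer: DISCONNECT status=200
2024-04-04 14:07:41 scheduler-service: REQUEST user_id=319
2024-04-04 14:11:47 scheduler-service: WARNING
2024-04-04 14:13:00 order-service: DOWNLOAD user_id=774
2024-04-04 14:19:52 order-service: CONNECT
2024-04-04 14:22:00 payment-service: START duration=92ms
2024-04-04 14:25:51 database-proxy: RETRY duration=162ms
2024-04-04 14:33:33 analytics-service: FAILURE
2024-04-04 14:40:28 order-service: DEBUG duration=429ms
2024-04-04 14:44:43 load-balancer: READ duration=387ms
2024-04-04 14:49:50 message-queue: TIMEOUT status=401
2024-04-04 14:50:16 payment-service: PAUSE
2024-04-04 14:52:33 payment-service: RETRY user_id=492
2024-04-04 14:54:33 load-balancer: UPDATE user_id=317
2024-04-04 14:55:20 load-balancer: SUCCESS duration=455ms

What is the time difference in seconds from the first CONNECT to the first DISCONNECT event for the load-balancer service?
307

To find the time between events:

1. Locate the first CONNECT event for load-balancer: 2024-04-04 14:01:12
2. Locate the first DISCONNECT event for load-balancer: 2024-04-04 14:06:19
3. Calculate the difference: 2024-04-04 14:06:19 - 2024-04-04 14:01:12 = 307 seconds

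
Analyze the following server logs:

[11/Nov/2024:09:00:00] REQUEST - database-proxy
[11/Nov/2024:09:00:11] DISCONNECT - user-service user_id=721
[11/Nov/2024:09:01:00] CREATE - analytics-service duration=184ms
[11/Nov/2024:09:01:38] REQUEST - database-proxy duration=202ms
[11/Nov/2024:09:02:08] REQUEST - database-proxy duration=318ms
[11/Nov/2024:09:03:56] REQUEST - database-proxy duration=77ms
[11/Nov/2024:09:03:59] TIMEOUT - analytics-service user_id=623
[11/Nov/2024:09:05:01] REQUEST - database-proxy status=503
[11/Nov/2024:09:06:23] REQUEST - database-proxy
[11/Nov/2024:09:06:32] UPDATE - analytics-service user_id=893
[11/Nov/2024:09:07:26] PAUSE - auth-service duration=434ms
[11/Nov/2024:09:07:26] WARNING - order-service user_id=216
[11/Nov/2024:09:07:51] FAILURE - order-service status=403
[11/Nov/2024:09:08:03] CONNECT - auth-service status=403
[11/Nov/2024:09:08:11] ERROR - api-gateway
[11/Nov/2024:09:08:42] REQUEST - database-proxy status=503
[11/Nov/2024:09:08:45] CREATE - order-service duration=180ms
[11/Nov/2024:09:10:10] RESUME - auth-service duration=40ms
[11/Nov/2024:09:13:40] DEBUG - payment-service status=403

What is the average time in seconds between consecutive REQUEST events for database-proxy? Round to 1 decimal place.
87.0

To calculate average interval:

1. Find all REQUEST events for database-proxy in order
2. Calculate time gaps between consecutive events
3. Compute mean of gaps: 522 / 6 = 87.0 seconds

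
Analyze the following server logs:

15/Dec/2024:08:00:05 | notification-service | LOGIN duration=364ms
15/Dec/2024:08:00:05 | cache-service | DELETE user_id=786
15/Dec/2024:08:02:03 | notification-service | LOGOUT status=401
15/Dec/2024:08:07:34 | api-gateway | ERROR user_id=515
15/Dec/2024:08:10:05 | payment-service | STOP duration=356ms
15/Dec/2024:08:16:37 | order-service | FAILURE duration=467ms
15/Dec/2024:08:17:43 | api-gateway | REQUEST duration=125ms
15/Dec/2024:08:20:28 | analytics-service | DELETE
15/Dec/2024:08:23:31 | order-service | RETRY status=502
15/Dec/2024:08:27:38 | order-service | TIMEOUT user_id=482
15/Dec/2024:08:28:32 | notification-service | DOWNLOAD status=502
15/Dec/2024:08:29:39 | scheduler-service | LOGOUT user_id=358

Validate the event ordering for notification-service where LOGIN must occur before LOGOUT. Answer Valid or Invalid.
Valid

To validate ordering:

1. Required order: LOGIN → LOGOUT
2. Rule: LOGIN must occur before LOGOUT
3. Check actual order of events for notification-service
4. Result: Valid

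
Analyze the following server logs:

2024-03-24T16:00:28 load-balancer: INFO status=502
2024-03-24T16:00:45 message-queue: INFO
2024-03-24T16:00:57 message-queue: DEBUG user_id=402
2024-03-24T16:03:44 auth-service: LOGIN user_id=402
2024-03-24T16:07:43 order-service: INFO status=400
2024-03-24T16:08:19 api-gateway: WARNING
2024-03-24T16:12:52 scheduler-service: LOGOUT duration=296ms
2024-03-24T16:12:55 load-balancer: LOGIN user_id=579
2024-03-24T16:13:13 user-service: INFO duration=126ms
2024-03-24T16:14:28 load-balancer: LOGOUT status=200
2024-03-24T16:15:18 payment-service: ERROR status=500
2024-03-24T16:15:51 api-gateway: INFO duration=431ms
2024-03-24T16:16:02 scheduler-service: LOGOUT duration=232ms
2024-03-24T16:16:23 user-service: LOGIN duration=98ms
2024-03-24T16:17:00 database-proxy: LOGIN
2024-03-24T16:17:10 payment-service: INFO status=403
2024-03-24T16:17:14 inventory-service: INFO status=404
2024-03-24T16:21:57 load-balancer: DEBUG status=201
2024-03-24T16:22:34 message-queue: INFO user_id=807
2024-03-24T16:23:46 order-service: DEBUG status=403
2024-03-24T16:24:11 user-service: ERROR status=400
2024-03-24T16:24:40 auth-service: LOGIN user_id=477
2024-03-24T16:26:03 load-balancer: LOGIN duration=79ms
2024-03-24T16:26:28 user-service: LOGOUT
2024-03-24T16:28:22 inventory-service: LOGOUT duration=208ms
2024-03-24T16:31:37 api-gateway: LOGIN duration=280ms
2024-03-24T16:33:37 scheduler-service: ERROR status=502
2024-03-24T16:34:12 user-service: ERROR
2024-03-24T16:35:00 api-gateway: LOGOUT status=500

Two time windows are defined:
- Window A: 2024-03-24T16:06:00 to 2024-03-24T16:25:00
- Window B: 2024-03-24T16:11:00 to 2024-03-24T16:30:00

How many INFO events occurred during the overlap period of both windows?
5

To find overlap events:

1. Window A: 2024-03-24T16:06:00 to 2024-03-24T16:25:00
2. Window B: 2024-03-24T16:11:00 to 2024-03-24T16:30:00
3. Overlap period: 2024-03-24T16:11:00 to 2024-03-24T16:25:00
4. Count INFO events in overlap: 5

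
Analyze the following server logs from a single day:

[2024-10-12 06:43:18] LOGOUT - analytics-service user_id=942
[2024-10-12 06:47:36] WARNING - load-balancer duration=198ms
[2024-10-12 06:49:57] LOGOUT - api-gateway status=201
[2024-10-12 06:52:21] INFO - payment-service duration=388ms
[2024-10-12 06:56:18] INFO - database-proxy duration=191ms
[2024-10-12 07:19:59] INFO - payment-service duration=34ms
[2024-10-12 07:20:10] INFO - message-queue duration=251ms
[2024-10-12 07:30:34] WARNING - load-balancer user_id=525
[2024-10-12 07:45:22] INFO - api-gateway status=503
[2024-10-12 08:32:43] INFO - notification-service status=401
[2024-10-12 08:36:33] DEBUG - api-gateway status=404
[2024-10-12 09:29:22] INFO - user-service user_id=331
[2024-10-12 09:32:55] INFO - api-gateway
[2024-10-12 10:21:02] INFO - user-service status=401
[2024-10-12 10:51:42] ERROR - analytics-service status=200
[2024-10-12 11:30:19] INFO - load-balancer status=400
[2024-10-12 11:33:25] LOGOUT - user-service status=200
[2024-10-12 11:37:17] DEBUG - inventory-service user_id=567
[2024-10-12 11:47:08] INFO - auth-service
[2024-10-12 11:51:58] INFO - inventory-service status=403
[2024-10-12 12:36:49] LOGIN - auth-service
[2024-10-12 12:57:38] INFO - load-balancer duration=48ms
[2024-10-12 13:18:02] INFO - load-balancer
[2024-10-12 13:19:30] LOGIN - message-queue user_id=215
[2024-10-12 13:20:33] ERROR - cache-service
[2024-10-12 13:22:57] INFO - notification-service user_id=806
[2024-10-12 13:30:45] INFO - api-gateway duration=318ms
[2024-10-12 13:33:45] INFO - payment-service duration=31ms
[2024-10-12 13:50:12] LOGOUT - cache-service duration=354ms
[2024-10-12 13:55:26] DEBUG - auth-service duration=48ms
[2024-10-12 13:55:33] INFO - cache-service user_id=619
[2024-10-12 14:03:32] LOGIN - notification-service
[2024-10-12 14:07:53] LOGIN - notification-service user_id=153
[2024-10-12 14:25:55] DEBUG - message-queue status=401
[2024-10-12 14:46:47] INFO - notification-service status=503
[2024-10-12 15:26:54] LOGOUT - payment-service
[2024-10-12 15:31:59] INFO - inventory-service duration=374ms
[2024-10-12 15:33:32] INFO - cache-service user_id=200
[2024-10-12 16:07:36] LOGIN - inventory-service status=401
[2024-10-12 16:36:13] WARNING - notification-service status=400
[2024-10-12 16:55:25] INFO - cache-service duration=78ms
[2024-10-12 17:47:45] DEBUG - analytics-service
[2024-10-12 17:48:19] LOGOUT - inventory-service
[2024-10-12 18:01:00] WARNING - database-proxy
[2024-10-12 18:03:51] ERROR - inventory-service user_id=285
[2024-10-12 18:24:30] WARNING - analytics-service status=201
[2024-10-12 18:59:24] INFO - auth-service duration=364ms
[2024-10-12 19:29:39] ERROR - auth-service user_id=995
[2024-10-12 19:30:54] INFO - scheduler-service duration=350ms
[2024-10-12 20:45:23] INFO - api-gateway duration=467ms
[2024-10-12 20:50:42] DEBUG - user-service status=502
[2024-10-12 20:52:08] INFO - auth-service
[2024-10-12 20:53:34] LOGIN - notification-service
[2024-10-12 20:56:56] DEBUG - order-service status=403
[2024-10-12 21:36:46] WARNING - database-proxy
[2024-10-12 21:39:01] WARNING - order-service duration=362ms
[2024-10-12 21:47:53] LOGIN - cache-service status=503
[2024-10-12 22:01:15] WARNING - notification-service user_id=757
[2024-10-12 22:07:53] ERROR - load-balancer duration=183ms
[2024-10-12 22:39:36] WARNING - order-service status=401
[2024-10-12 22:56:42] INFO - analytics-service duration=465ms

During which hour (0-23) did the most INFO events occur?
13

To find the peak hour:

1. Group all INFO events by hour
2. Count events in each hour
3. Find hour with maximum count
4. Peak hour: 13 (with 5 events)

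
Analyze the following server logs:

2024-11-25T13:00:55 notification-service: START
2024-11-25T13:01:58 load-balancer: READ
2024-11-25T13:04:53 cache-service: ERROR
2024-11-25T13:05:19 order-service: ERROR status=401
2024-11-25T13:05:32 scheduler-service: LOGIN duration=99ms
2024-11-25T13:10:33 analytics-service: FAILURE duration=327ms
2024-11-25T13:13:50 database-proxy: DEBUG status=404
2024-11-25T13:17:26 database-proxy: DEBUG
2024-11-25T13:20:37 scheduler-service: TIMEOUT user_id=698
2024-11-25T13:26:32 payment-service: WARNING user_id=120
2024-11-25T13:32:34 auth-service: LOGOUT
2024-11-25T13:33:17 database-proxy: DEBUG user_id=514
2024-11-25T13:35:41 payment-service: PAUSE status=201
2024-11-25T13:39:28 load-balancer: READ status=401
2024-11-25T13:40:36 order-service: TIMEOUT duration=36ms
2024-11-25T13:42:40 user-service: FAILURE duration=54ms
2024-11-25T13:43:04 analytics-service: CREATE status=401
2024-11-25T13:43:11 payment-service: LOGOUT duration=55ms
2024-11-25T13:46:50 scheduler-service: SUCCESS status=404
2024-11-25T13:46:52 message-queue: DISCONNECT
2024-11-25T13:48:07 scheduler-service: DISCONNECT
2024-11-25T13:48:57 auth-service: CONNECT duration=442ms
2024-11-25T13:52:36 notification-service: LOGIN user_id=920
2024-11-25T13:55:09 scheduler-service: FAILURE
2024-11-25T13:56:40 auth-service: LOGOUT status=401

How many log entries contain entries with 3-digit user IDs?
4

To find matching entries:

1. Pattern to match: entries with 3-digit user IDs
2. Scan each log entry for the pattern
3. Count matches: 4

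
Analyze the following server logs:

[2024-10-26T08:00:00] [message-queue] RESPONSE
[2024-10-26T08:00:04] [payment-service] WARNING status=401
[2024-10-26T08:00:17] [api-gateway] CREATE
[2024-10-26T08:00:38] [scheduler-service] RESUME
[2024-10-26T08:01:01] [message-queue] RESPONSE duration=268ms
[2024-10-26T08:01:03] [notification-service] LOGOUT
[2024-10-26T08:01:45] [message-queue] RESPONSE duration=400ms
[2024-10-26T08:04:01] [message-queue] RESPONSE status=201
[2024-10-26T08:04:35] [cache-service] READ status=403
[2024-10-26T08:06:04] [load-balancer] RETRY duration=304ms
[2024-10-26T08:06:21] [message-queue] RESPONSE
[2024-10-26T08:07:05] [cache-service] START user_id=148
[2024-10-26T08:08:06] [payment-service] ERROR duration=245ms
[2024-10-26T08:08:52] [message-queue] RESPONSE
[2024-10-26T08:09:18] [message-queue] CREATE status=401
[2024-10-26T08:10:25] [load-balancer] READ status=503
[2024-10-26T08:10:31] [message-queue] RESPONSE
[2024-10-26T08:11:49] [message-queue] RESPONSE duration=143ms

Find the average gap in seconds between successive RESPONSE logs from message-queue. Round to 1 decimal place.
101.3

To calculate average interval:

1. Find all RESPONSE events for message-queue in order
2. Calculate time gaps between consecutive events
3. Compute mean of gaps: 709 / 7 = 101.3 seconds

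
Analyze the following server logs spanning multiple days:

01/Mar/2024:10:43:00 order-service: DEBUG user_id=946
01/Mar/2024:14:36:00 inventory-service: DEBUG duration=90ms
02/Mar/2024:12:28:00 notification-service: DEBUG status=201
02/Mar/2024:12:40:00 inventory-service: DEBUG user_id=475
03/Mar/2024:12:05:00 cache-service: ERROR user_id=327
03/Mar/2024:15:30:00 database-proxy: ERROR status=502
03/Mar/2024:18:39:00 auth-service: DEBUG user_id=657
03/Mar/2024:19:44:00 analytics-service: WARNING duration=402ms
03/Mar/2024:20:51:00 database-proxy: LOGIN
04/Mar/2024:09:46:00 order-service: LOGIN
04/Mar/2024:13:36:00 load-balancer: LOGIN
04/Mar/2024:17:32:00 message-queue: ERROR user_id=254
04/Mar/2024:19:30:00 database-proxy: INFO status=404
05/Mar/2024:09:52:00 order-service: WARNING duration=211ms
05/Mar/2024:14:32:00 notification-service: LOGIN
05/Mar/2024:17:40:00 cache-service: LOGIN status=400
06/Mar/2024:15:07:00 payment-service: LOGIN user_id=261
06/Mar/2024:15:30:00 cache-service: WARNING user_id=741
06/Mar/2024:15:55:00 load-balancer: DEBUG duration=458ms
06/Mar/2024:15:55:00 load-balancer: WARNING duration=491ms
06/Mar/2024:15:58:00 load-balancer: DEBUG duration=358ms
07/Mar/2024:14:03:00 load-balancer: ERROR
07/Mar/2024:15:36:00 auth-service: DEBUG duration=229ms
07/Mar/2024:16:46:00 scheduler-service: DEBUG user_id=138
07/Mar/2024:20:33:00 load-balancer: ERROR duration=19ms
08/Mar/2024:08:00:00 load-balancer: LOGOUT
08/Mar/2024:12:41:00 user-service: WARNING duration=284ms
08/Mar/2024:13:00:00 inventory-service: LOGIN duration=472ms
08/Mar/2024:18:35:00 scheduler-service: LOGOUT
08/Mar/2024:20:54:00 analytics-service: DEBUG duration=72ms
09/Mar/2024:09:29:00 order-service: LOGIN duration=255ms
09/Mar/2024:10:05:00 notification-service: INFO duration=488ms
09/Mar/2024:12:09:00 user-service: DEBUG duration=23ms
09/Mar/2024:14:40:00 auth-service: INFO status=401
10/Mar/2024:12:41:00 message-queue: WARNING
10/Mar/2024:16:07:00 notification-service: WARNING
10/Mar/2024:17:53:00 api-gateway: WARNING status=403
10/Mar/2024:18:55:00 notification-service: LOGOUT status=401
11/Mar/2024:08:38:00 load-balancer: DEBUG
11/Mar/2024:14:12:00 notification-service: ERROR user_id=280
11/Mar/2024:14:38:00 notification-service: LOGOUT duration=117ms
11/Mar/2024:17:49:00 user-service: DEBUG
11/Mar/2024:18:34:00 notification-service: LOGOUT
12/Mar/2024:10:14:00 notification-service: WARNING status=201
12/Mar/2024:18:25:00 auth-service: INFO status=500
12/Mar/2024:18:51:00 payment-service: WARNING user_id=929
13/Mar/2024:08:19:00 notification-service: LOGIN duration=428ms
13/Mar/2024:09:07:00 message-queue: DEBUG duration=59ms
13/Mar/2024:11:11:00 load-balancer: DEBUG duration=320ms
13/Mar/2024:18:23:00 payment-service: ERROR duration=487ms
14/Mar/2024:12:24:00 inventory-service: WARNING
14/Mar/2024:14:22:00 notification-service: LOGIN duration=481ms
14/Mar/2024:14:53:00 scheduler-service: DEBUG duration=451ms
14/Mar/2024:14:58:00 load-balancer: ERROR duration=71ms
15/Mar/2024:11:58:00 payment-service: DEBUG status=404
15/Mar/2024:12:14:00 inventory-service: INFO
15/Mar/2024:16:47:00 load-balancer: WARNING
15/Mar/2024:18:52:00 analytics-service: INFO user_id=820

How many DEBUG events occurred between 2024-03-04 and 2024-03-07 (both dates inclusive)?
4

To filter by date range:

1. Date range: 2024-03-04 through 2024-03-07, both dates inclusive
2. Filter for DEBUG events whose date falls in this range
3. Count matching events: 4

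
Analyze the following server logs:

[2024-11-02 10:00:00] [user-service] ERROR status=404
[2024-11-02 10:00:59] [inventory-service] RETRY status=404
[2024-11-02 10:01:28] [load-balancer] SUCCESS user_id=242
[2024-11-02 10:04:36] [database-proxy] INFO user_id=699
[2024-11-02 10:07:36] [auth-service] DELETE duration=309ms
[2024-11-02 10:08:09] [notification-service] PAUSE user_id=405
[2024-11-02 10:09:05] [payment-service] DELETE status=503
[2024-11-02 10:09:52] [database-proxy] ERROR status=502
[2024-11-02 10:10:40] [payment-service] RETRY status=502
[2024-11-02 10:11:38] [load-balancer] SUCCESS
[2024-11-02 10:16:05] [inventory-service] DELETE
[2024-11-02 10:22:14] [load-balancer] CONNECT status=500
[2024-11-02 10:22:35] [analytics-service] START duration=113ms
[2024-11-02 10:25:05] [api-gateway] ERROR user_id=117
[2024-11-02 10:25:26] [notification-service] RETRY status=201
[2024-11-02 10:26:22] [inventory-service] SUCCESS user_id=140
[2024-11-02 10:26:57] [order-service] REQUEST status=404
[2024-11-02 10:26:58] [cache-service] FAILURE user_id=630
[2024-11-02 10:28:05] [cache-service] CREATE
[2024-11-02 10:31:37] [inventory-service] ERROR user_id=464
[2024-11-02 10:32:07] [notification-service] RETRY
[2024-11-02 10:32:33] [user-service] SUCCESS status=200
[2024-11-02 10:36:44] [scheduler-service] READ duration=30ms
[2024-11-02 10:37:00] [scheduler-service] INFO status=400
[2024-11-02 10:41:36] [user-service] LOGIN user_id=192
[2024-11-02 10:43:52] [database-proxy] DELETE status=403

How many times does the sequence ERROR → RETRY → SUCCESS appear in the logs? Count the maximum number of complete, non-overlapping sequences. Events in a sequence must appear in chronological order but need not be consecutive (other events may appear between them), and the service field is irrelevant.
4

To count sequences:

1. Look for pattern: ERROR → RETRY → SUCCESS
2. Greedily scan the log in chronological order, matching each sequence element in turn (ignoring service)
3. Each time the full pattern completes, increment the count and restart matching from the next event
4. Complete non-overlapping sequences found: 4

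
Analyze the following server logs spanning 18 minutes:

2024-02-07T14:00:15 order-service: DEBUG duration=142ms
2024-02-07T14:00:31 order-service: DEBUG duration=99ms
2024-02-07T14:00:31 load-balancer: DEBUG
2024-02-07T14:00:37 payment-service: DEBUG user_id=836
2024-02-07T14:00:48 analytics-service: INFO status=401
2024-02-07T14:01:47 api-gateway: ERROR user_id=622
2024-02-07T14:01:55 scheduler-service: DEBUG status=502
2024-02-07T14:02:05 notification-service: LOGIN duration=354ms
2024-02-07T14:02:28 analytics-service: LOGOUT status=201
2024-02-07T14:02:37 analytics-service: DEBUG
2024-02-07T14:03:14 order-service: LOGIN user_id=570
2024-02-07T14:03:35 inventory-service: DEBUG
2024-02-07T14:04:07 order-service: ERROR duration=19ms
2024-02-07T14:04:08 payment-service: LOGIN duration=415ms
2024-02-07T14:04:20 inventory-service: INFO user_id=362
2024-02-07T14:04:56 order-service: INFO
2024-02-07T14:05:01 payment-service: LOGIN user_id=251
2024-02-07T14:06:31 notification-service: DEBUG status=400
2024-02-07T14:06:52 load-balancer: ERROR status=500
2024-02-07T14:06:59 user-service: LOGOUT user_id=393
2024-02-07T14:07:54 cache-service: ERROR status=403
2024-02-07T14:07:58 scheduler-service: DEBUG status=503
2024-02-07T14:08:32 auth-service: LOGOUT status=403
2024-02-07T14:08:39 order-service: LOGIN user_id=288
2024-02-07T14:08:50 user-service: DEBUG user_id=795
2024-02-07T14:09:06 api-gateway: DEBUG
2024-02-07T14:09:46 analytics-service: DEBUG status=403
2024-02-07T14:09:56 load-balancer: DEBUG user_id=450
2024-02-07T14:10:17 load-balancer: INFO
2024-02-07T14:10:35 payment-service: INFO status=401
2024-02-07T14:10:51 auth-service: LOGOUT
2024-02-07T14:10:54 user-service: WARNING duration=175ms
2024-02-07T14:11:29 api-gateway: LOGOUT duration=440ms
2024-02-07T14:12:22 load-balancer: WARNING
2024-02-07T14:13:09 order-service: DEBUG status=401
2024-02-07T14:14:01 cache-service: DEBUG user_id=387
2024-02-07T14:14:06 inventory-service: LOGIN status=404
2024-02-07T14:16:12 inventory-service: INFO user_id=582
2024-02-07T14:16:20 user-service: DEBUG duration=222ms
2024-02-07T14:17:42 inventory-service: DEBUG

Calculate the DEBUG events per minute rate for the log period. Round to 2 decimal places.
0.94

To calculate the rate:

1. Count total DEBUG events: 17
2. Total time period: 18 minutes
3. Rate = 17 / 18 = 0.94 events per minute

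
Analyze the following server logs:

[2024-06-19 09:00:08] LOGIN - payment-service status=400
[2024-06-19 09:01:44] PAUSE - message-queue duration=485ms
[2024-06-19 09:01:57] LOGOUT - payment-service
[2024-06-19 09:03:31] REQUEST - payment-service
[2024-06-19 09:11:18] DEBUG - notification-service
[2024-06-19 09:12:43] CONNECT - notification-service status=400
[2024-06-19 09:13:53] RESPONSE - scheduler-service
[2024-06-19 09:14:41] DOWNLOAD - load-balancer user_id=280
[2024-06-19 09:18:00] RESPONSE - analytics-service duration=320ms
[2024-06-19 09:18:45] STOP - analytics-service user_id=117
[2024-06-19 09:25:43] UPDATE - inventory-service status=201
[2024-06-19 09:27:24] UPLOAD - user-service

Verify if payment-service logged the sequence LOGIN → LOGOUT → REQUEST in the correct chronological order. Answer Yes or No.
Yes

To verify sequence order:

1. Find all events in sequence LOGIN → LOGOUT → REQUEST for payment-service
2. Extract their timestamps
3. Check if timestamps are in ascending order
4. Result: Yes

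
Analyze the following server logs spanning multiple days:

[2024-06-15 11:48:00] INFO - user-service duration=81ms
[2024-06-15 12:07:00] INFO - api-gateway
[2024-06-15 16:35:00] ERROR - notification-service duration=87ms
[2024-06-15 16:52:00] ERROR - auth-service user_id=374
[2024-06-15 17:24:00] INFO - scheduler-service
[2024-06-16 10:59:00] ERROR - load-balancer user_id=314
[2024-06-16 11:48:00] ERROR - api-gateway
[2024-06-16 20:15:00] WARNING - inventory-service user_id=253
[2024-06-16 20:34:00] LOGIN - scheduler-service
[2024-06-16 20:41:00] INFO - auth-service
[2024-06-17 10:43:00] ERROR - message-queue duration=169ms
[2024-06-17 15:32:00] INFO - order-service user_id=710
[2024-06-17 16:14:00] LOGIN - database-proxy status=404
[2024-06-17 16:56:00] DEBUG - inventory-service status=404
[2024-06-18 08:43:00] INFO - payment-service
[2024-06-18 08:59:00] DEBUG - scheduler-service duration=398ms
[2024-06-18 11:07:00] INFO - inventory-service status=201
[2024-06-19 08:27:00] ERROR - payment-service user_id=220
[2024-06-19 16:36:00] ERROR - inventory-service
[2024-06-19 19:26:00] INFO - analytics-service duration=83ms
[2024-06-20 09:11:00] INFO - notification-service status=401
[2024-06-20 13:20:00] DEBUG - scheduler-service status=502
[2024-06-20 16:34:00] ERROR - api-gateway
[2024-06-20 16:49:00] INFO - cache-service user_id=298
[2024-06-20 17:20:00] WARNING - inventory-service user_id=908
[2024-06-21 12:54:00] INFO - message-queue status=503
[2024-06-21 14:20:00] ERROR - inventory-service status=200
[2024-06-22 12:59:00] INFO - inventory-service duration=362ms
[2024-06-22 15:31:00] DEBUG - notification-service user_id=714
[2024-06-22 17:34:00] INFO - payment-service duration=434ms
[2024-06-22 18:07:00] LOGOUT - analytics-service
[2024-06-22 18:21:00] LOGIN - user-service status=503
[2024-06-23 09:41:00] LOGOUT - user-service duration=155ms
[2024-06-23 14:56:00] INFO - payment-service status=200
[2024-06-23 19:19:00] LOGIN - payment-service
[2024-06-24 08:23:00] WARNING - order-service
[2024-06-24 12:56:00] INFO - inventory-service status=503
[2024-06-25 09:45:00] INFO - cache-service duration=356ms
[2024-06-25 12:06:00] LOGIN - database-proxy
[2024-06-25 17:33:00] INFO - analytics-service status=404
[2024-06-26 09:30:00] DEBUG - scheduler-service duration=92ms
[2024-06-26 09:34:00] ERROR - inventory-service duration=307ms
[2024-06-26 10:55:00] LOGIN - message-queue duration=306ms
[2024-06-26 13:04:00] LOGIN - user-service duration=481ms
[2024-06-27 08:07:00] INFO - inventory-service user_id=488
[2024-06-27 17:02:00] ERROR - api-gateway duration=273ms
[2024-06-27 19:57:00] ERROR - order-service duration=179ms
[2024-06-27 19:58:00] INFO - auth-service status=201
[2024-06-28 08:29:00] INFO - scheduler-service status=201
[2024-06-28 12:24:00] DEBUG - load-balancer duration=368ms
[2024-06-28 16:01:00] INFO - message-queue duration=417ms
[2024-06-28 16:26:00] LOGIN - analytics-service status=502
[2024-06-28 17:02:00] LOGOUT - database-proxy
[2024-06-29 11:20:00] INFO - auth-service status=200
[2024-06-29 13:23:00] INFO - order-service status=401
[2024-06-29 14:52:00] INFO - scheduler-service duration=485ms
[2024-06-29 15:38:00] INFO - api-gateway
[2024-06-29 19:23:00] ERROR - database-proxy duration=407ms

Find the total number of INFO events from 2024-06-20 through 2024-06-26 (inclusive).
9

To filter by date range:

1. Date range: 2024-06-20 through 2024-06-26, both dates inclusive
2. Filter for INFO events whose date falls in this range
3. Count matching events: 9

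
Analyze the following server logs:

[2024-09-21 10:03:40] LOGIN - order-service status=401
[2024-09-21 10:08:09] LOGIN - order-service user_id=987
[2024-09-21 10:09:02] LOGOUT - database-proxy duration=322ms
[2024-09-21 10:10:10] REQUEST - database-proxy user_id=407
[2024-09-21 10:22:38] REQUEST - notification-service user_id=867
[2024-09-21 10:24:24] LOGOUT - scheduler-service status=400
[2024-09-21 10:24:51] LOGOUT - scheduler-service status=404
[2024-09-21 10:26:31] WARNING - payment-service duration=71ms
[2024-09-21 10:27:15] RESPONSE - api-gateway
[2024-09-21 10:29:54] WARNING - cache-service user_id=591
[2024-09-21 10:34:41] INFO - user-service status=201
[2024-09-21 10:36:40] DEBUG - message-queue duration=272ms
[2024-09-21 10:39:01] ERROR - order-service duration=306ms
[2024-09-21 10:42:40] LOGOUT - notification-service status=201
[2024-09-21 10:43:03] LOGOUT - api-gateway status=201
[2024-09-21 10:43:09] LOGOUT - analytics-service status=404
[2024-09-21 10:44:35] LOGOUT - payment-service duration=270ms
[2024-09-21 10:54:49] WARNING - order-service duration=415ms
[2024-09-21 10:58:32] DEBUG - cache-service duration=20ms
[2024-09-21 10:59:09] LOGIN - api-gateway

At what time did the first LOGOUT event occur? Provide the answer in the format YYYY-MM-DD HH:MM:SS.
2024-09-21 10:09:02

To find the first event:

1. Filter for all LOGOUT events
2. Sort by timestamp
3. Select the first one
4. Timestamp: 2024-09-21 10:09:02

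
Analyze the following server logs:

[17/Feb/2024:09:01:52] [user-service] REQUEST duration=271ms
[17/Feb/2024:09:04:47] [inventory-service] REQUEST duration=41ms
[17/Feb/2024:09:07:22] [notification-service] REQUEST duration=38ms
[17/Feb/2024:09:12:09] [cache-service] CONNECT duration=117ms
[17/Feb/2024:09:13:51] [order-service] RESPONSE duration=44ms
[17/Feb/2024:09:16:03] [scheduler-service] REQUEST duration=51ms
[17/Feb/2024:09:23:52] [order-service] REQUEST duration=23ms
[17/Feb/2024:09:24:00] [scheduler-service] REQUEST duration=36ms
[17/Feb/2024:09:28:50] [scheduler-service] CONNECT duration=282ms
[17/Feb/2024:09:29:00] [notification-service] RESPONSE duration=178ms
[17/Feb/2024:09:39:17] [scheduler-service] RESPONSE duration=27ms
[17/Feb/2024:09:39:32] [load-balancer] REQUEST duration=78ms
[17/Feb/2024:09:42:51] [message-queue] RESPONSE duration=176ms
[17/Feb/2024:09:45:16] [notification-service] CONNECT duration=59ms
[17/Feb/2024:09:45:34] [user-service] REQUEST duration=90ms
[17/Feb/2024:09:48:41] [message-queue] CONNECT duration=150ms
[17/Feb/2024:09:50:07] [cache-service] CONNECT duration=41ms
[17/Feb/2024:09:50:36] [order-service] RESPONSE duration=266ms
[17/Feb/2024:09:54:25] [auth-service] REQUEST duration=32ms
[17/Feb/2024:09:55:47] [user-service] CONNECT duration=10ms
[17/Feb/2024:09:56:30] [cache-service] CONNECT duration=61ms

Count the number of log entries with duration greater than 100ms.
7

To count timeouts:

1. Threshold: 100ms
2. Extract duration from each log entry
3. Count entries where duration > 100
4. Timeout count: 7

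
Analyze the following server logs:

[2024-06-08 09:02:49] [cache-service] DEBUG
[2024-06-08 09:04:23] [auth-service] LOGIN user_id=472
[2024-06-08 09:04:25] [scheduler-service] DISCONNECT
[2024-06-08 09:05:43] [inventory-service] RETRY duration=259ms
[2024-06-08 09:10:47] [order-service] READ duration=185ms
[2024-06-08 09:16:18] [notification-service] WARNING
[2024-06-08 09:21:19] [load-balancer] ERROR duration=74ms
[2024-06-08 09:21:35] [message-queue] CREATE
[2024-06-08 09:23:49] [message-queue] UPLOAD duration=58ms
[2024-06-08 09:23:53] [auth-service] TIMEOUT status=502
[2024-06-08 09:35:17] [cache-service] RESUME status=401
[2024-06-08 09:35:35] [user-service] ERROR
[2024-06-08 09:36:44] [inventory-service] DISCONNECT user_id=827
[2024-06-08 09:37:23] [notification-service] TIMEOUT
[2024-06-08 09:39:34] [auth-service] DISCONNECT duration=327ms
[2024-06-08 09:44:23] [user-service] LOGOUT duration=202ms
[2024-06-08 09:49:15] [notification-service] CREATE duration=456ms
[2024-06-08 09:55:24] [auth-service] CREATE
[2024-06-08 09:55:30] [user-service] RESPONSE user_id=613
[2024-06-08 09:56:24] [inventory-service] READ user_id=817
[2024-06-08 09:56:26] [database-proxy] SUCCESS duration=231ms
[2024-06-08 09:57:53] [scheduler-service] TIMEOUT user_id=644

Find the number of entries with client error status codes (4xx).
1

To find matching entries:

1. Pattern to match: client error status codes (4xx)
2. Scan each log entry for the pattern
3. Count matches: 1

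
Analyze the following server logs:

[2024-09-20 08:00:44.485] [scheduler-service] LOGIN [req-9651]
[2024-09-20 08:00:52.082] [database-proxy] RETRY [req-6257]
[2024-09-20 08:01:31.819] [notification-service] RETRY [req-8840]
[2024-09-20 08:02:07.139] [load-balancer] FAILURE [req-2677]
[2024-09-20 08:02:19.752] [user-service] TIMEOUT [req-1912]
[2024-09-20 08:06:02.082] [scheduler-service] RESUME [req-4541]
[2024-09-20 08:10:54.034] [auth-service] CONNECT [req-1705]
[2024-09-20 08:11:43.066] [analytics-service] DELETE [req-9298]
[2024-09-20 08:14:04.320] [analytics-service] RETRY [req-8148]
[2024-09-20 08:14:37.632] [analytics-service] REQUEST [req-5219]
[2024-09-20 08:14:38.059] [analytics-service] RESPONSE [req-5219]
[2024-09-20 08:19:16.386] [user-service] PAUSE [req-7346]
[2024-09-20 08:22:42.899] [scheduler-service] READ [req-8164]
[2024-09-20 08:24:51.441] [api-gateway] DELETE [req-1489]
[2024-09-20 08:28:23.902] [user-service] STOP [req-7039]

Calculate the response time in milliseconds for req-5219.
427

To calculate latency:

1. Find REQUEST with id req-5219: 2024-09-20 08:14:37.632
2. Find RESPONSE with id req-5219: 2024-09-20 08:14:38.059
3. Latency: 2024-09-20 08:14:38.059 - 2024-09-20 08:14:37.632 = 427ms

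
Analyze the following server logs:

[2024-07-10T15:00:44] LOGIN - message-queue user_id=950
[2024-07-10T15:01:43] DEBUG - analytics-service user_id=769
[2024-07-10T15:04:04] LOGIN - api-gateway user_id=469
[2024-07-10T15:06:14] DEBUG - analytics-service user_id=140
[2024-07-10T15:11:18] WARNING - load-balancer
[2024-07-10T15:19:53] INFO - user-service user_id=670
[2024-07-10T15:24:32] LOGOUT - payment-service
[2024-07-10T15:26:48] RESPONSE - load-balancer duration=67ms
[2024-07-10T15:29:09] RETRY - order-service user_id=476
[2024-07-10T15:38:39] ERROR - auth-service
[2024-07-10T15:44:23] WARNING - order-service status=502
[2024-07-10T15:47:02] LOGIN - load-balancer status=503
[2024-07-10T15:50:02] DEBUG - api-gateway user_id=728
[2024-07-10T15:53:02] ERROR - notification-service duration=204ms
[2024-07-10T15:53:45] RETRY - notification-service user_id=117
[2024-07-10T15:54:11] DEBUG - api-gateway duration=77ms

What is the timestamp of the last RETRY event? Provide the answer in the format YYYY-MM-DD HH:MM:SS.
2024-07-10 15:53:45

To find the last event:

1. Filter for all RETRY events
2. Sort by timestamp
3. Select the last one
4. Timestamp: 2024-07-10 15:53:45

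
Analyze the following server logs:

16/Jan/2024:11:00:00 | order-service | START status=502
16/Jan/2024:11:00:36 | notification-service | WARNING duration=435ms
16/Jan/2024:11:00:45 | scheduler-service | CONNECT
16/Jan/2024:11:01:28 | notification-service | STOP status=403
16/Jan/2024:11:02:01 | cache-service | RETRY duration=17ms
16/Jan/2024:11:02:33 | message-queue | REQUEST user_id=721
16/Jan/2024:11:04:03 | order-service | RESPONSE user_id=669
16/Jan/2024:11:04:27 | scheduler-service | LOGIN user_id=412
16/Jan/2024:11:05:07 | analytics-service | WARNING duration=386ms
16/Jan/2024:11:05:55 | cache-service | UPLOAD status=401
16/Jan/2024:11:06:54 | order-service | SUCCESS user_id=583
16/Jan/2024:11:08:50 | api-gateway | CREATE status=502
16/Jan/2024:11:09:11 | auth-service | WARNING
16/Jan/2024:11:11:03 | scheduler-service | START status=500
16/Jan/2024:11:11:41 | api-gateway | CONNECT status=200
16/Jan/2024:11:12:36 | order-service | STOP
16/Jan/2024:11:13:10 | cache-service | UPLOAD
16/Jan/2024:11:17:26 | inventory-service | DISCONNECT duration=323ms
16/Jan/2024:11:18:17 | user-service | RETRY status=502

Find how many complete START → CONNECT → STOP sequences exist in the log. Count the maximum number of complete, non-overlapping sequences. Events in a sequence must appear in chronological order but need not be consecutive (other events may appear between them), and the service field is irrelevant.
2

To count sequences:

1. Look for pattern: START → CONNECT → STOP
2. Greedily scan the log in chronological order, matching each sequence element in turn (ignoring service)
3. Each time the full pattern completes, increment the count and restart matching from the next event
4. Complete non-overlapping sequences found: 2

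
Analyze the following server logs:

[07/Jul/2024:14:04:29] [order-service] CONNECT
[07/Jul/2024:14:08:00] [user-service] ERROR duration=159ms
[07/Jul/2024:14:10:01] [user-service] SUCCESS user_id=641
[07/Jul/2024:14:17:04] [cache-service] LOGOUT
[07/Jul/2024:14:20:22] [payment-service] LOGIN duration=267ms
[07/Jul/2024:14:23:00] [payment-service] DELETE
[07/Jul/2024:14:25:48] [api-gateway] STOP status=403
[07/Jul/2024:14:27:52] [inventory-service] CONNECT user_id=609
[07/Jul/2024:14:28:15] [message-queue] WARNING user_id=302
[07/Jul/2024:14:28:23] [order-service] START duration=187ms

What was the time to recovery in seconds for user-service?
121

To calculate recovery time:

1. Find ERROR event for user-service: 07/Jul/2024:14:08:00
2. Find next SUCCESS event for user-service: 07/Jul/2024:14:10:01
3. Recovery time: 07/Jul/2024:14:10:01 - 07/Jul/2024:14:08:00 = 121 seconds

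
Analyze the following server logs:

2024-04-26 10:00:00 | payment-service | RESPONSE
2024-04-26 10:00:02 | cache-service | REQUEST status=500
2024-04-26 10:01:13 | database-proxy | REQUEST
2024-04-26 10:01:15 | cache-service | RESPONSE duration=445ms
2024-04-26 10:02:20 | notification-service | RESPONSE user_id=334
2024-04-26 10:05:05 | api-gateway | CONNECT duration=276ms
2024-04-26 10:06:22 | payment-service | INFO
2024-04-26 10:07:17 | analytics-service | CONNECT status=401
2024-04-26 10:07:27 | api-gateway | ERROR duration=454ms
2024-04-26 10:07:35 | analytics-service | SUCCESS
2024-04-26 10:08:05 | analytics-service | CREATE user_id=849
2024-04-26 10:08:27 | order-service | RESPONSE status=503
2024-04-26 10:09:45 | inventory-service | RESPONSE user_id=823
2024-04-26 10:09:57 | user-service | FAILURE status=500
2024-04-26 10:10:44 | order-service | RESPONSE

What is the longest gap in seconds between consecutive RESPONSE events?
367

To find the longest gap:

1. Extract all RESPONSE events in chronological order
2. Calculate time differences between consecutive events
3. Find the maximum difference
4. Longest gap: 367 seconds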